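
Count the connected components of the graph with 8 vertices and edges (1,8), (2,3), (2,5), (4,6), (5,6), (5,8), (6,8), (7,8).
1 (components: {1, 2, 3, 4, 5, 6, 7, 8})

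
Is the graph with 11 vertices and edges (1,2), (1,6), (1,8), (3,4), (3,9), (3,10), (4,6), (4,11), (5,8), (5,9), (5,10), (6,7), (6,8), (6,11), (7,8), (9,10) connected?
Yes (BFS from 1 visits [1, 2, 6, 8, 4, 7, 11, 5, 3, 9, 10] — all 11 vertices reached)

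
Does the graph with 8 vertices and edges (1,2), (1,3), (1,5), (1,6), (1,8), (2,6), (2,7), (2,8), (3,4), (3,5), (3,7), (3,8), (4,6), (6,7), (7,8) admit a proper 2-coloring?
No (odd cycle of length 3: 3 -> 1 -> 5 -> 3)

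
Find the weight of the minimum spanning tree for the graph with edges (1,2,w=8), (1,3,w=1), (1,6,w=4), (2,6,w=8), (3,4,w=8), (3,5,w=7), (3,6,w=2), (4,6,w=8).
26 (MST edges: (1,2,w=8), (1,3,w=1), (3,4,w=8), (3,5,w=7), (3,6,w=2); sum of weights 8 + 1 + 8 + 7 + 2 = 26)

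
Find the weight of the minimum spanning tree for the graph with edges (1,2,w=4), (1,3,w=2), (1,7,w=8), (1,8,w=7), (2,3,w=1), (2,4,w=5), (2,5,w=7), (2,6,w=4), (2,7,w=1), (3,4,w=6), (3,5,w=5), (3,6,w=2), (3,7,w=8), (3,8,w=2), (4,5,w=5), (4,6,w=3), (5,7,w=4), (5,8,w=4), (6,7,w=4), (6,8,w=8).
15 (MST edges: (1,3,w=2), (2,3,w=1), (2,7,w=1), (3,6,w=2), (3,8,w=2), (4,6,w=3), (5,7,w=4); sum of weights 2 + 1 + 1 + 2 + 2 + 3 + 4 = 15)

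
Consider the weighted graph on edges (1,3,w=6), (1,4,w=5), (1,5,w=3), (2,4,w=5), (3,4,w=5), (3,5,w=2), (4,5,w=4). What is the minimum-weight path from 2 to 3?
10 (path: 2 -> 4 -> 3; weights 5 + 5 = 10)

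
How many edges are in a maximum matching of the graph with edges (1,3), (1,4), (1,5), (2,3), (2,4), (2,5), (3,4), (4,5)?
2 (matching: (1,5), (2,4); upper bound floor(n/2) = floor(5/2) = 2)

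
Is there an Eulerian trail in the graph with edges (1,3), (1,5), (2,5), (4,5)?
No (4 vertices have odd degree: {2, 3, 4, 5}; Eulerian path requires 0 or 2)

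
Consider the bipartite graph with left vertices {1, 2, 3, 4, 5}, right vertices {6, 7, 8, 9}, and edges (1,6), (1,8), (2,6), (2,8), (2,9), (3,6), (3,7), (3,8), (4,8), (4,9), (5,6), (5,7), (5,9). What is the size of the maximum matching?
4 (matching: (1,8), (2,9), (3,7), (5,6); upper bound min(|L|,|R|) = min(5,4) = 4)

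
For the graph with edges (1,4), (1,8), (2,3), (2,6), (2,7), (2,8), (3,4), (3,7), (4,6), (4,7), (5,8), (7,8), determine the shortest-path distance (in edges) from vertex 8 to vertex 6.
2 (path: 8 -> 2 -> 6, 2 edges)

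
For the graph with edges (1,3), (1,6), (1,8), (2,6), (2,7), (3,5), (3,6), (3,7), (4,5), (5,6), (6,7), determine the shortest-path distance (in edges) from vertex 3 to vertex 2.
2 (path: 3 -> 6 -> 2, 2 edges)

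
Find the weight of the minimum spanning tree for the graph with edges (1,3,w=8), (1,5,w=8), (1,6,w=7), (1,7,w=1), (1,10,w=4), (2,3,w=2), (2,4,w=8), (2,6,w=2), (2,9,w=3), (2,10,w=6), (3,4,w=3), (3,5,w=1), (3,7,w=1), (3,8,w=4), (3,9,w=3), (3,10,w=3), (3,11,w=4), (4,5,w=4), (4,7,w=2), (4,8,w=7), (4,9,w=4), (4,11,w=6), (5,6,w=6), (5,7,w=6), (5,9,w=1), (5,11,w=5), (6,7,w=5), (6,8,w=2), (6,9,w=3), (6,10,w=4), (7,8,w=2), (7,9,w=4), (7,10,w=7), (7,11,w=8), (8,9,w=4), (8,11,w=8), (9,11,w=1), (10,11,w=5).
16 (MST edges: (1,7,w=1), (2,3,w=2), (2,6,w=2), (3,5,w=1), (3,7,w=1), (3,10,w=3), (4,7,w=2), (5,9,w=1), (6,8,w=2), (9,11,w=1); sum of weights 1 + 2 + 2 + 1 + 1 + 3 + 2 + 1 + 2 + 1 = 16)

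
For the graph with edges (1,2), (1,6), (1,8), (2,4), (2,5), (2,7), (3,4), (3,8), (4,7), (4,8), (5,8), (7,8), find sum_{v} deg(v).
24 (handshake: sum of degrees = 2|E| = 2 x 12 = 24)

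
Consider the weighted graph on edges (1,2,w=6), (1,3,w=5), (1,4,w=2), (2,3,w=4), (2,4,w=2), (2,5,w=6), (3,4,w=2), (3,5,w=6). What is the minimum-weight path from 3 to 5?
6 (path: 3 -> 5; weights 6 = 6)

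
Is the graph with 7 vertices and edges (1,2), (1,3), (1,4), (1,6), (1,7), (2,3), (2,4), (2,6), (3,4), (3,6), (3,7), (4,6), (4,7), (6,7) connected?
No, it has 2 components: {1, 2, 3, 4, 6, 7}, {5}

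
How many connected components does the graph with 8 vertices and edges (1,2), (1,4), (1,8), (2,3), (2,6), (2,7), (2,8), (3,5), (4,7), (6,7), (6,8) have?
1 (components: {1, 2, 3, 4, 5, 6, 7, 8})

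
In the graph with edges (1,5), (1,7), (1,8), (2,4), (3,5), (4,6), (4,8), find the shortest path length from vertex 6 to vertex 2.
2 (path: 6 -> 4 -> 2, 2 edges)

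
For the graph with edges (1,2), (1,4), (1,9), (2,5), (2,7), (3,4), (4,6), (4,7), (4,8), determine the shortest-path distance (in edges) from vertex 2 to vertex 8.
3 (path: 2 -> 1 -> 4 -> 8, 3 edges)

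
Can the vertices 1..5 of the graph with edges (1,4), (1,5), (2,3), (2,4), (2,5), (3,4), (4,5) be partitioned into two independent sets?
No (odd cycle of length 3: 5 -> 1 -> 4 -> 5)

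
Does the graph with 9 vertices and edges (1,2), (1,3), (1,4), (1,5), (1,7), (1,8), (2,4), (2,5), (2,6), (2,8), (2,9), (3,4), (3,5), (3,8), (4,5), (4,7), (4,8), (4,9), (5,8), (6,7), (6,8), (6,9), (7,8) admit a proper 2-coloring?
No (odd cycle of length 3: 5 -> 1 -> 8 -> 5)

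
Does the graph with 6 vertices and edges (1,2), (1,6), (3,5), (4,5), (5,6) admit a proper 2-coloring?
Yes. Partition: {1, 5}, {2, 3, 4, 6}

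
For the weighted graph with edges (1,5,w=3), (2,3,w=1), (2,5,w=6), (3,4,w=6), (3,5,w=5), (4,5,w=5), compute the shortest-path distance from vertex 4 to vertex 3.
6 (path: 4 -> 3; weights 6 = 6)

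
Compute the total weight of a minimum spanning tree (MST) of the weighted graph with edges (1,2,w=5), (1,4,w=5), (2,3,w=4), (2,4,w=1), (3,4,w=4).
10 (MST edges: (1,4,w=5), (2,3,w=4), (2,4,w=1); sum of weights 5 + 4 + 1 = 10)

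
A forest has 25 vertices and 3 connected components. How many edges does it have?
22 (Each of the 3 component trees on V_i vertices has V_i - 1 edges; summing gives V - C = 25 - 3 = 22)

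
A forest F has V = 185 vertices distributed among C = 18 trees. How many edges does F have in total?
167 (Each of the 18 component trees on V_i vertices has V_i - 1 edges; summing gives V - C = 185 - 18 = 167)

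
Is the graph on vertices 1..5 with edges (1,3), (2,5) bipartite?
Yes. Partition: {1, 2, 4}, {3, 5}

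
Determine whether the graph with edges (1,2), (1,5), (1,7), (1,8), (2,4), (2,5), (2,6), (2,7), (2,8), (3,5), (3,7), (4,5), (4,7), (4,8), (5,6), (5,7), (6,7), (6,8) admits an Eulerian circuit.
Yes (the graph is connected and all 8 vertices have even degree)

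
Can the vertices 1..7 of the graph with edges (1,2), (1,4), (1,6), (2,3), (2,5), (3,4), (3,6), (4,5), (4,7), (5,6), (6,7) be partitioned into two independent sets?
Yes. Partition: {1, 3, 5, 7}, {2, 4, 6}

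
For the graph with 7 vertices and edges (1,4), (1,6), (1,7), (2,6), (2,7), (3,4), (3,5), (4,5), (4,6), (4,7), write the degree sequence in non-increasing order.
[5, 3, 3, 3, 2, 2, 2] (degrees: deg(1)=3, deg(2)=2, deg(3)=2, deg(4)=5, deg(5)=2, deg(6)=3, deg(7)=3)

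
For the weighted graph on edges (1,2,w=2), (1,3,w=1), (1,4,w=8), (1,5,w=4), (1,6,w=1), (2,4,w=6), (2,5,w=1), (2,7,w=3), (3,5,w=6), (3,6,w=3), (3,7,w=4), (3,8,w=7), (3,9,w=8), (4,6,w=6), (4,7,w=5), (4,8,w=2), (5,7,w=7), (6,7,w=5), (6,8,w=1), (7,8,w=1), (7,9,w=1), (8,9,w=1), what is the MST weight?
10 (MST edges: (1,2,w=2), (1,3,w=1), (1,6,w=1), (2,5,w=1), (4,8,w=2), (6,8,w=1), (7,8,w=1), (7,9,w=1); sum of weights 2 + 1 + 1 + 1 + 2 + 1 + 1 + 1 = 10)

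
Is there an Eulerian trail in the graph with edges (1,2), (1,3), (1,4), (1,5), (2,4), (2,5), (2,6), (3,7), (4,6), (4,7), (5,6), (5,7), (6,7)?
Yes — and in fact it has an Eulerian circuit (the graph is connected and all 7 vertices have even degree)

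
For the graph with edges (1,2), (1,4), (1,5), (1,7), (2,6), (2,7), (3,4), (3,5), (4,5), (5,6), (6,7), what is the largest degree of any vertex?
4 (attained at vertices 1, 5)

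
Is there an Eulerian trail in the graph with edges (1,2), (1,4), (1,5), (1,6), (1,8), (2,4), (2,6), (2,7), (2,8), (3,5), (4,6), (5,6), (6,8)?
No (8 vertices have odd degree: {1, 2, 3, 4, 5, 6, 7, 8}; Eulerian path requires 0 or 2)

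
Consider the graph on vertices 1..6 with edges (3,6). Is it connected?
No, it has 5 components: {1}, {2}, {3, 6}, {4}, {5}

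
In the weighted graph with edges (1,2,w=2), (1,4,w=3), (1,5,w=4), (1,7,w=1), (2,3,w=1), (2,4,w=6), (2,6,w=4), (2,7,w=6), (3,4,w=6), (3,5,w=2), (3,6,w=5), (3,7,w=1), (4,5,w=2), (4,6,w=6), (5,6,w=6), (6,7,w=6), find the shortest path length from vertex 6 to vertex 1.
6 (path: 6 -> 2 -> 1; weights 4 + 2 = 6)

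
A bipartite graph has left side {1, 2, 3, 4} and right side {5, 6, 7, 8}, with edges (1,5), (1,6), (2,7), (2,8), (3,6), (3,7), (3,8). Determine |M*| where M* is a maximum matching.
3 (matching: (1,6), (2,8), (3,7); upper bound min(|L|,|R|) = min(4,4) = 4)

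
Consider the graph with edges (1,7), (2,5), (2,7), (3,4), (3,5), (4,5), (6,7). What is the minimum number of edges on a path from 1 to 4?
4 (path: 1 -> 7 -> 2 -> 5 -> 4, 4 edges)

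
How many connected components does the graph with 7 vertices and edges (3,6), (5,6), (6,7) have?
4 (components: {1}, {2}, {3, 5, 6, 7}, {4})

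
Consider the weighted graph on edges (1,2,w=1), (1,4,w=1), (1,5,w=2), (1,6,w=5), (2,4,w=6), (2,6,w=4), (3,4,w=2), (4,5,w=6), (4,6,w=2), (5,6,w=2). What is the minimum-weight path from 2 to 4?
2 (path: 2 -> 1 -> 4; weights 1 + 1 = 2)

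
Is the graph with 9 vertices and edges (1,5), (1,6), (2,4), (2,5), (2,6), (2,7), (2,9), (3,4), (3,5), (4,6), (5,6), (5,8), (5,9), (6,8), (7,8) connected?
Yes (BFS from 1 visits [1, 5, 6, 2, 3, 8, 9, 4, 7] — all 9 vertices reached)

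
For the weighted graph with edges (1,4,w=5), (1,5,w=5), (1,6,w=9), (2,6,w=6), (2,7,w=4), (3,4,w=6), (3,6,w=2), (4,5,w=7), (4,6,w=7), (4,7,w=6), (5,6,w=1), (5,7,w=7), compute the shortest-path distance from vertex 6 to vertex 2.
6 (path: 6 -> 2; weights 6 = 6)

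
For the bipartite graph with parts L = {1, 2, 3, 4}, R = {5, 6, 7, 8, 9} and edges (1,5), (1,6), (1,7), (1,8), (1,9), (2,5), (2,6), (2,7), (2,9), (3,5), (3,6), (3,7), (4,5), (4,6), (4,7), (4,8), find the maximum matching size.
4 (matching: (1,9), (2,7), (3,6), (4,8); upper bound min(|L|,|R|) = min(4,5) = 4)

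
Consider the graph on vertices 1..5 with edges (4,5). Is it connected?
No, it has 4 components: {1}, {2}, {3}, {4, 5}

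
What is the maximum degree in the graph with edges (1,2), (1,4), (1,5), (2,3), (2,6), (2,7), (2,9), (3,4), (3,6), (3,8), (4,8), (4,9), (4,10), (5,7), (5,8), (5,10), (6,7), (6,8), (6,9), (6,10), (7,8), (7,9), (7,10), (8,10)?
6 (attained at vertices 6, 7, 8)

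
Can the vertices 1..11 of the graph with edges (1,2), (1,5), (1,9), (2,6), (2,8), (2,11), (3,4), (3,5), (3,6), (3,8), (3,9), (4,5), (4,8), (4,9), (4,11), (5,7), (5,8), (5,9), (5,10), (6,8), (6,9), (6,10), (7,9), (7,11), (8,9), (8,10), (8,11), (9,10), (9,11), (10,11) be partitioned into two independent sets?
No (odd cycle of length 3: 9 -> 1 -> 5 -> 9)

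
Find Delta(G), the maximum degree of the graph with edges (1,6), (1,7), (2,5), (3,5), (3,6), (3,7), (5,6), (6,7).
4 (attained at vertex 6)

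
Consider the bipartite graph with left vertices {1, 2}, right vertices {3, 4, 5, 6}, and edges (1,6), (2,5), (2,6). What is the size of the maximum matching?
2 (matching: (1,6), (2,5); upper bound min(|L|,|R|) = min(2,4) = 2)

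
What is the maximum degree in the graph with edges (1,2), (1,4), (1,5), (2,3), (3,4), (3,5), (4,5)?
3 (attained at vertices 1, 3, 4, 5)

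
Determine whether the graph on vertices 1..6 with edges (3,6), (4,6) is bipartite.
Yes. Partition: {1, 2, 3, 4, 5}, {6}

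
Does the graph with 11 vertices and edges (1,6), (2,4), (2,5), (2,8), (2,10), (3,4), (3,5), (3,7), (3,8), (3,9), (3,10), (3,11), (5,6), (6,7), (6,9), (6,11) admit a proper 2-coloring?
Yes. Partition: {1, 4, 5, 7, 8, 9, 10, 11}, {2, 3, 6}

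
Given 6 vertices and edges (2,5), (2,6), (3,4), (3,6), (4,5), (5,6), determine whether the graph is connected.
No, it has 2 components: {1}, {2, 3, 4, 5, 6}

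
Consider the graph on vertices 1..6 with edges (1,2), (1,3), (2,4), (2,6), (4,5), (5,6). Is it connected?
Yes (BFS from 1 visits [1, 2, 3, 4, 6, 5] — all 6 vertices reached)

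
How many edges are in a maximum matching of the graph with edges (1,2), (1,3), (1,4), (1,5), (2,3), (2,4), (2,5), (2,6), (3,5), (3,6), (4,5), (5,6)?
3 (matching: (1,3), (2,6), (4,5); upper bound floor(n/2) = floor(6/2) = 3)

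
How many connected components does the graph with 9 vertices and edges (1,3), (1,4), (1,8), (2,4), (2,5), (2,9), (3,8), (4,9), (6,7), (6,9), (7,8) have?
1 (components: {1, 2, 3, 4, 5, 6, 7, 8, 9})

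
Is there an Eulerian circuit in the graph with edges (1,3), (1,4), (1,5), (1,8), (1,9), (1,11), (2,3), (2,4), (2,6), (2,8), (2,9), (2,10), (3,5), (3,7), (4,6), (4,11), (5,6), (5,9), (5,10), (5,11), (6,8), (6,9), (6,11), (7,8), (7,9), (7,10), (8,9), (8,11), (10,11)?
Yes (the graph is connected and all 11 vertices have even degree)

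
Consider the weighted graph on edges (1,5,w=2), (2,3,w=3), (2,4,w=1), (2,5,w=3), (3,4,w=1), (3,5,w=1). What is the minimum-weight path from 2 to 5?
3 (path: 2 -> 5; weights 3 = 3)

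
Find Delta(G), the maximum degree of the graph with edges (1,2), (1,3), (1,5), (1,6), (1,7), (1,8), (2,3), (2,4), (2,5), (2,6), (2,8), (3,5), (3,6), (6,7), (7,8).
6 (attained at vertices 1, 2)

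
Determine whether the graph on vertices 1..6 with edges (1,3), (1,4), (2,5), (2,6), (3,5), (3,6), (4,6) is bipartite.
Yes. Partition: {1, 5, 6}, {2, 3, 4}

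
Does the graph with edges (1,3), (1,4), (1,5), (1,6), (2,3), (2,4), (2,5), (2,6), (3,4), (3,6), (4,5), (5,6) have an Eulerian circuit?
Yes (the graph is connected and all 6 vertices have even degree)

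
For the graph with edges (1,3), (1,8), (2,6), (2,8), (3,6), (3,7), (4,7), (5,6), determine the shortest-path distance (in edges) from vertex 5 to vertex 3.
2 (path: 5 -> 6 -> 3, 2 edges)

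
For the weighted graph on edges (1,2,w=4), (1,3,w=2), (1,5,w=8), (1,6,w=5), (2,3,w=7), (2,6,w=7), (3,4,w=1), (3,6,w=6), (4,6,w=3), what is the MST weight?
18 (MST edges: (1,2,w=4), (1,3,w=2), (1,5,w=8), (3,4,w=1), (4,6,w=3); sum of weights 4 + 2 + 8 + 1 + 3 = 18)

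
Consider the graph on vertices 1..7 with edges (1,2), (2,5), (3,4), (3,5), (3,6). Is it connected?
No, it has 2 components: {1, 2, 3, 4, 5, 6}, {7}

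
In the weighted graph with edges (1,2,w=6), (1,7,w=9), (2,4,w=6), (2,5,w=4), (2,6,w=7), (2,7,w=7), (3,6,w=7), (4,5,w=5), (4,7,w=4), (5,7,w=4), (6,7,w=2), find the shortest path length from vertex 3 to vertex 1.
18 (path: 3 -> 6 -> 7 -> 1; weights 7 + 2 + 9 = 18)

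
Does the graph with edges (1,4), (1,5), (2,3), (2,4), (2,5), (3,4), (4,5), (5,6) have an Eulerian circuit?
No (2 vertices have odd degree: {2, 6}; Eulerian circuit requires 0)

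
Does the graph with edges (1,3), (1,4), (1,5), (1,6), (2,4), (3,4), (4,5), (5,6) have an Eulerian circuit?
No (2 vertices have odd degree: {2, 5}; Eulerian circuit requires 0)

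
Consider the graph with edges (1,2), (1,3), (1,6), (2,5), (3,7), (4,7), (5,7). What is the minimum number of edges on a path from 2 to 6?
2 (path: 2 -> 1 -> 6, 2 edges)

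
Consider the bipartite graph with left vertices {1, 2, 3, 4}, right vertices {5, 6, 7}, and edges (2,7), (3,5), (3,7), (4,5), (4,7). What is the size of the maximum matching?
2 (matching: (2,7), (3,5); upper bound min(|L|,|R|) = min(4,3) = 3)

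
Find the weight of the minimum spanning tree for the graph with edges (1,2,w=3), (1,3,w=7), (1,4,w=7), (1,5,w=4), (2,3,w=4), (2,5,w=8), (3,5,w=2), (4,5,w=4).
13 (MST edges: (1,2,w=3), (1,5,w=4), (3,5,w=2), (4,5,w=4); sum of weights 3 + 4 + 2 + 4 = 13)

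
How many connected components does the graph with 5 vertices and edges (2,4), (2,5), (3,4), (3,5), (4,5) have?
2 (components: {1}, {2, 3, 4, 5})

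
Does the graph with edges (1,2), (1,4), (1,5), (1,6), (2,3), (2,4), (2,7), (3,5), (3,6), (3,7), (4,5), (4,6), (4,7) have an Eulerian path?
No (4 vertices have odd degree: {4, 5, 6, 7}; Eulerian path requires 0 or 2)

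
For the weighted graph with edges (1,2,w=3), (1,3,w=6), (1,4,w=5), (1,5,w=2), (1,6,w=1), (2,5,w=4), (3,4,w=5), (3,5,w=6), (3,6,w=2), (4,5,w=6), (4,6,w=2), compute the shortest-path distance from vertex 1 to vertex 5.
2 (path: 1 -> 5; weights 2 = 2)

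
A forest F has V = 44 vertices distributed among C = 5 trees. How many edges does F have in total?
39 (Each of the 5 component trees on V_i vertices has V_i - 1 edges; summing gives V - C = 44 - 5 = 39)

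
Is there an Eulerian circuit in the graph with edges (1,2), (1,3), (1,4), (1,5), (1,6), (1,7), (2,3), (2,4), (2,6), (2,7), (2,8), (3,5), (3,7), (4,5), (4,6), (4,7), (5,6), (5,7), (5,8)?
No (2 vertices have odd degree: {4, 7}; Eulerian circuit requires 0)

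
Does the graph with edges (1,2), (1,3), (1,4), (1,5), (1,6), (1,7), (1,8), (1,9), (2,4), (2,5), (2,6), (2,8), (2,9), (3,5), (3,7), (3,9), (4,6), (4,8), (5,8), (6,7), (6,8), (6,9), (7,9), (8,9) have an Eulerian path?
Yes — and in fact it has an Eulerian circuit (the graph is connected and all 9 vertices have even degree)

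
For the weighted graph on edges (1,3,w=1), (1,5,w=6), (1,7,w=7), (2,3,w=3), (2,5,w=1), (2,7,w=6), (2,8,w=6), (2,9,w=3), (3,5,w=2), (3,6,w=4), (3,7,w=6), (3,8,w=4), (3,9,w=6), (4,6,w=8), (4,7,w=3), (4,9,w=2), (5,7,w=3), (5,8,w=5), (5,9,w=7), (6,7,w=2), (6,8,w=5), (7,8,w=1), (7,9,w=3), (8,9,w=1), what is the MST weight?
13 (MST edges: (1,3,w=1), (2,5,w=1), (2,9,w=3), (3,5,w=2), (4,9,w=2), (6,7,w=2), (7,8,w=1), (8,9,w=1); sum of weights 1 + 1 + 3 + 2 + 2 + 2 + 1 + 1 = 13)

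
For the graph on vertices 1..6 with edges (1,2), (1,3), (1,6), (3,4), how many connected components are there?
2 (components: {1, 2, 3, 4, 6}, {5})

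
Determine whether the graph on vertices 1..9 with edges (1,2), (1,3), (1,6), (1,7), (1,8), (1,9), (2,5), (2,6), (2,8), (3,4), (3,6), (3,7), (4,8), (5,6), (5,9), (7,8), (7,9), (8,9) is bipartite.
No (odd cycle of length 3: 3 -> 1 -> 7 -> 3)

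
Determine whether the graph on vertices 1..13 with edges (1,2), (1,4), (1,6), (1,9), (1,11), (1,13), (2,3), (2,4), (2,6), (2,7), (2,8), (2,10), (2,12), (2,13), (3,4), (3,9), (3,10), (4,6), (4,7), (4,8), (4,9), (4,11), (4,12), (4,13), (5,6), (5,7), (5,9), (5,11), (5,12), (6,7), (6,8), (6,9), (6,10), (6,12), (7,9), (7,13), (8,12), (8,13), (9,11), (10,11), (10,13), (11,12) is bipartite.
No (odd cycle of length 3: 6 -> 1 -> 2 -> 6)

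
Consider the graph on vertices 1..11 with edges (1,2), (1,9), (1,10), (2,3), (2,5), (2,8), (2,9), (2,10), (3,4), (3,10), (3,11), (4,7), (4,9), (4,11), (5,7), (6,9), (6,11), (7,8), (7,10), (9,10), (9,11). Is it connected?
Yes (BFS from 1 visits [1, 2, 9, 10, 3, 5, 8, 4, 6, 11, 7] — all 11 vertices reached)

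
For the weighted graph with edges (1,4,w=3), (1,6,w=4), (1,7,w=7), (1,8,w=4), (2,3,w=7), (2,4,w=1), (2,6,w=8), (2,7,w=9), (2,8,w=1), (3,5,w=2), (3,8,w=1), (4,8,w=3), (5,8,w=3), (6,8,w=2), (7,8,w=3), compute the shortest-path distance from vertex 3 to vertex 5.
2 (path: 3 -> 5; weights 2 = 2)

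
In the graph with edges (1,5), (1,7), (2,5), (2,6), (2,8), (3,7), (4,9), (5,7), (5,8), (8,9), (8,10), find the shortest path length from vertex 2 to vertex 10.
2 (path: 2 -> 8 -> 10, 2 edges)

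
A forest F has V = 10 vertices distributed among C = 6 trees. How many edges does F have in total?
4 (Each of the 6 component trees on V_i vertices has V_i - 1 edges; summing gives V - C = 10 - 6 = 4)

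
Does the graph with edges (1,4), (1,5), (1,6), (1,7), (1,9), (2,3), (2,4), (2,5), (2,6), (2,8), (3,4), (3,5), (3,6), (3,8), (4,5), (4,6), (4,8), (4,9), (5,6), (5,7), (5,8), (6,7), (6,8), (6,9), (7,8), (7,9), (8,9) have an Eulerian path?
No (8 vertices have odd degree: {1, 2, 3, 4, 5, 7, 8, 9}; Eulerian path requires 0 or 2)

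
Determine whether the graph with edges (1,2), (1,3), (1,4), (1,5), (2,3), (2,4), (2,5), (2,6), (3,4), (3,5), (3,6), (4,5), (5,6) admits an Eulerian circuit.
No (4 vertices have odd degree: {2, 3, 5, 6}; Eulerian circuit requires 0)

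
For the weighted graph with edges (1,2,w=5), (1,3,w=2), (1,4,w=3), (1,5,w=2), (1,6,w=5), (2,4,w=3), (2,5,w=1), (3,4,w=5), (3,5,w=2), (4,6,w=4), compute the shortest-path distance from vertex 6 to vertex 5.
7 (path: 6 -> 1 -> 5; weights 5 + 2 = 7)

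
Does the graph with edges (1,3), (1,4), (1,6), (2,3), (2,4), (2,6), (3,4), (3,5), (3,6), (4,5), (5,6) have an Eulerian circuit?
No (4 vertices have odd degree: {1, 2, 3, 5}; Eulerian circuit requires 0)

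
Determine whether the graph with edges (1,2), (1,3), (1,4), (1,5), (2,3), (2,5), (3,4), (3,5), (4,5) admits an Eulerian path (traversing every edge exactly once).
Yes (the graph is connected and exactly 2 vertices have odd degree: {2, 4}; any Eulerian path must start and end at those)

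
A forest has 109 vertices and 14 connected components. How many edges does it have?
95 (Each of the 14 component trees on V_i vertices has V_i - 1 edges; summing gives V - C = 109 - 14 = 95)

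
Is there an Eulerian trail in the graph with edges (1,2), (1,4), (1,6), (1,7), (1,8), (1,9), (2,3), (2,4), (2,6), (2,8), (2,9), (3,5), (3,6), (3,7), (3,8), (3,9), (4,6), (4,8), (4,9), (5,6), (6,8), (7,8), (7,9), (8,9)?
Yes (the graph is connected and exactly 2 vertices have odd degree: {4, 8}; any Eulerian path must start and end at those)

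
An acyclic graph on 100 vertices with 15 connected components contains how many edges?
85 (Each of the 15 component trees on V_i vertices has V_i - 1 edges; summing gives V - C = 100 - 15 = 85)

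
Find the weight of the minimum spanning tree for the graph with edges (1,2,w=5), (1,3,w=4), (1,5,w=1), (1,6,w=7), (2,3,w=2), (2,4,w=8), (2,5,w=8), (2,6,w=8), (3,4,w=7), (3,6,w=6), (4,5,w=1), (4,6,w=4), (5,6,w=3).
11 (MST edges: (1,3,w=4), (1,5,w=1), (2,3,w=2), (4,5,w=1), (5,6,w=3); sum of weights 4 + 1 + 2 + 1 + 3 = 11)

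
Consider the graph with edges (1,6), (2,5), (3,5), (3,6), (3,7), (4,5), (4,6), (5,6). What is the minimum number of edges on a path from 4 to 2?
2 (path: 4 -> 5 -> 2, 2 edges)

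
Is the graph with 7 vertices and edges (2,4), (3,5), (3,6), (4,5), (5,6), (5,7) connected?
No, it has 2 components: {1}, {2, 3, 4, 5, 6, 7}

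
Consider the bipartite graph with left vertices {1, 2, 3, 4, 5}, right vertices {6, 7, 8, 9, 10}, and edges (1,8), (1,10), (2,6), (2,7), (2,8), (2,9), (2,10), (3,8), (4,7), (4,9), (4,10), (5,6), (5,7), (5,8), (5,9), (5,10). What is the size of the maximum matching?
5 (matching: (1,10), (2,9), (3,8), (4,7), (5,6); upper bound min(|L|,|R|) = min(5,5) = 5)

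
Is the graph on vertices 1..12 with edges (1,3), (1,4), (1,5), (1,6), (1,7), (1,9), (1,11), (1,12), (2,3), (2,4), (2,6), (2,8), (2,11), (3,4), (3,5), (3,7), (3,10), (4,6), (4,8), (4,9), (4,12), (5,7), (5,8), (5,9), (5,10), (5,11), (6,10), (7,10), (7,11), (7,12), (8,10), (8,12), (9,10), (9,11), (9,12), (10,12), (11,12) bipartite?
No (odd cycle of length 3: 9 -> 1 -> 11 -> 9)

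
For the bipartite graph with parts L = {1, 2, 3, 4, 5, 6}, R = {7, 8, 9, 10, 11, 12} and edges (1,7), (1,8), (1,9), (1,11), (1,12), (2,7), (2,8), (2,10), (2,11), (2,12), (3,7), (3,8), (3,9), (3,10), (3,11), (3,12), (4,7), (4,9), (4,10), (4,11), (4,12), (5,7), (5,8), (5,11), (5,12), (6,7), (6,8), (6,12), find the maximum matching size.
6 (matching: (1,12), (2,11), (3,10), (4,9), (5,8), (6,7); upper bound min(|L|,|R|) = min(6,6) = 6)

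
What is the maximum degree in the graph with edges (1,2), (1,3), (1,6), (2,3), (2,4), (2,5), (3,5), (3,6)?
4 (attained at vertices 2, 3)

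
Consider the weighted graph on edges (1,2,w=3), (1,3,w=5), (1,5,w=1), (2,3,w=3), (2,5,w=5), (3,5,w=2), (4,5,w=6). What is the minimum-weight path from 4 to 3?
8 (path: 4 -> 5 -> 3; weights 6 + 2 = 8)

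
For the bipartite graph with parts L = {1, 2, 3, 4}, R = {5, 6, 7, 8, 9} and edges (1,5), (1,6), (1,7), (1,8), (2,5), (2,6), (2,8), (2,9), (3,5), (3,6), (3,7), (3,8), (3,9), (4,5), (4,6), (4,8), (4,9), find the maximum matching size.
4 (matching: (1,8), (2,9), (3,7), (4,6); upper bound min(|L|,|R|) = min(4,5) = 4)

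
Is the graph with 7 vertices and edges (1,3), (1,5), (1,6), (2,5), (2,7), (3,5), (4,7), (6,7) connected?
Yes (BFS from 1 visits [1, 3, 5, 6, 2, 7, 4] — all 7 vertices reached)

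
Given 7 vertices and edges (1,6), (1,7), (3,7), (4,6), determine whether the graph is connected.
No, it has 3 components: {1, 3, 4, 6, 7}, {2}, {5}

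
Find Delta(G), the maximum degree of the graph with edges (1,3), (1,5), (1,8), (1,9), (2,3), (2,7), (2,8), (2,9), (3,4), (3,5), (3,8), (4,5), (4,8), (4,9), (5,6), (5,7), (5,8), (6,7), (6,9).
6 (attained at vertex 5)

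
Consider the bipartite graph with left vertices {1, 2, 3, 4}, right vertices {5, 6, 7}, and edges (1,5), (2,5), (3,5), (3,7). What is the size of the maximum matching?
2 (matching: (1,5), (3,7); upper bound min(|L|,|R|) = min(4,3) = 3)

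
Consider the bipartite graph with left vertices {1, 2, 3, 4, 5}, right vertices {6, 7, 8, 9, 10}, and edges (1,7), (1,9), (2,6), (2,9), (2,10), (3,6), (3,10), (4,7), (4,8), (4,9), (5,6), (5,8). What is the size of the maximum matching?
5 (matching: (1,9), (2,10), (3,6), (4,7), (5,8); upper bound min(|L|,|R|) = min(5,5) = 5)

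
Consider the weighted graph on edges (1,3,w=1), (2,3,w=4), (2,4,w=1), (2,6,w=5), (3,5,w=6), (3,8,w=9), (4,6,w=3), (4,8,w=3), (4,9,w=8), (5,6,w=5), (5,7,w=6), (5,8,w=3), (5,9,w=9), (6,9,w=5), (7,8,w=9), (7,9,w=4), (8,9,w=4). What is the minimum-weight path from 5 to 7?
6 (path: 5 -> 7; weights 6 = 6)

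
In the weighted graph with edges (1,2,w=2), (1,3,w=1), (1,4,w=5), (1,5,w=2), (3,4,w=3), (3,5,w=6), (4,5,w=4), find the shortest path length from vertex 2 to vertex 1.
2 (path: 2 -> 1; weights 2 = 2)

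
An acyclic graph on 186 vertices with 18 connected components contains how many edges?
168 (Each of the 18 component trees on V_i vertices has V_i - 1 edges; summing gives V - C = 186 - 18 = 168)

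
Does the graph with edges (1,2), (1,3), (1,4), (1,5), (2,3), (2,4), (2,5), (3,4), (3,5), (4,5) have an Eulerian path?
Yes — and in fact it has an Eulerian circuit (the graph is connected and all 5 vertices have even degree)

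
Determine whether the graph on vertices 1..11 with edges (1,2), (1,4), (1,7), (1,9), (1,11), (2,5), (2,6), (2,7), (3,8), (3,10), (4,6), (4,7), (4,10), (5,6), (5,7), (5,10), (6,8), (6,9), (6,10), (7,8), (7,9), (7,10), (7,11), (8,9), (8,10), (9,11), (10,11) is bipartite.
No (odd cycle of length 3: 4 -> 1 -> 7 -> 4)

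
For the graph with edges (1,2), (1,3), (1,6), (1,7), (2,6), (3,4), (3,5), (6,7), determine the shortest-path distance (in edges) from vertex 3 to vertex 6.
2 (path: 3 -> 1 -> 6, 2 edges)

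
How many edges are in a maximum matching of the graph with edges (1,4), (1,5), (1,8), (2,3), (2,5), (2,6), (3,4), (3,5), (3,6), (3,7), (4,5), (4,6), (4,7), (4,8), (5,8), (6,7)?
4 (matching: (1,5), (2,6), (3,7), (4,8); upper bound floor(n/2) = floor(8/2) = 4)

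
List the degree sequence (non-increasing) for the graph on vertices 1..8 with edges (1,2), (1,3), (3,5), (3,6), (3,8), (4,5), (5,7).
[4, 3, 2, 1, 1, 1, 1, 1] (degrees: deg(1)=2, deg(2)=1, deg(3)=4, deg(4)=1, deg(5)=3, deg(6)=1, deg(7)=1, deg(8)=1)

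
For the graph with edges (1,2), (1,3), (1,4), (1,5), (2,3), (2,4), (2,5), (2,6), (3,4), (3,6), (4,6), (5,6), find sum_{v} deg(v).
24 (handshake: sum of degrees = 2|E| = 2 x 12 = 24)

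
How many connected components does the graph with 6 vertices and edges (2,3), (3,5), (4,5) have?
3 (components: {1}, {2, 3, 4, 5}, {6})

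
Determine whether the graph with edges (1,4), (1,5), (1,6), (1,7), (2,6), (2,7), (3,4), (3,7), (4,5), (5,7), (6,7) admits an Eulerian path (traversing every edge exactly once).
No (4 vertices have odd degree: {4, 5, 6, 7}; Eulerian path requires 0 or 2)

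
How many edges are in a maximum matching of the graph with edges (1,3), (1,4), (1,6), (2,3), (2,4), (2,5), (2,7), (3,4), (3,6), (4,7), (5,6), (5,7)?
3 (matching: (1,6), (3,4), (5,7); upper bound floor(n/2) = floor(7/2) = 3)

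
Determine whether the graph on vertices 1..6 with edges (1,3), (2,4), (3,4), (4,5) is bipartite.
Yes. Partition: {1, 4, 6}, {2, 3, 5}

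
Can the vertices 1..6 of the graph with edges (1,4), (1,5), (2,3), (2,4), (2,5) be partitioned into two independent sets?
Yes. Partition: {1, 2, 6}, {3, 4, 5}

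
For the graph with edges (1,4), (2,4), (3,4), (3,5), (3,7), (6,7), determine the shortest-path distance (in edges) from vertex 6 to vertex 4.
3 (path: 6 -> 7 -> 3 -> 4, 3 edges)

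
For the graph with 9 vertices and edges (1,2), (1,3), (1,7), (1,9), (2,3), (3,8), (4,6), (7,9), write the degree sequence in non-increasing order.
[4, 3, 2, 2, 2, 1, 1, 1, 0] (degrees: deg(1)=4, deg(2)=2, deg(3)=3, deg(4)=1, deg(5)=0, deg(6)=1, deg(7)=2, deg(8)=1, deg(9)=2)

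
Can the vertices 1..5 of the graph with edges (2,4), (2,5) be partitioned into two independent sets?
Yes. Partition: {1, 2, 3}, {4, 5}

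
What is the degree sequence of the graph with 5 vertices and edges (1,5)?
[1, 1, 0, 0, 0] (degrees: deg(1)=1, deg(2)=0, deg(3)=0, deg(4)=0, deg(5)=1)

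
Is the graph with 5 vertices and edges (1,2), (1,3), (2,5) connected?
No, it has 2 components: {1, 2, 3, 5}, {4}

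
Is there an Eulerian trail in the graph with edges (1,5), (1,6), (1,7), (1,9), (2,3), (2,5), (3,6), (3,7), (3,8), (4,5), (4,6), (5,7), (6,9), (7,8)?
Yes — and in fact it has an Eulerian circuit (the graph is connected and all 9 vertices have even degree)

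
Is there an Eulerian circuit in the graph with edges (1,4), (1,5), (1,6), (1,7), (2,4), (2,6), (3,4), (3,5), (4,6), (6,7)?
Yes (the graph is connected and all 7 vertices have even degree)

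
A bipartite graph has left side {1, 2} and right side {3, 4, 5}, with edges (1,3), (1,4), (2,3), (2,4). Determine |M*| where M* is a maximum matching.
2 (matching: (1,4), (2,3); upper bound min(|L|,|R|) = min(2,3) = 2)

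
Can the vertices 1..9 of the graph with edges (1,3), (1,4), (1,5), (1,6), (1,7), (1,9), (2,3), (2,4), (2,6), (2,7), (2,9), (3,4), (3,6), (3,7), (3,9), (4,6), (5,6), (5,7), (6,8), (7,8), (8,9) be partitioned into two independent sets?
No (odd cycle of length 3: 6 -> 1 -> 5 -> 6)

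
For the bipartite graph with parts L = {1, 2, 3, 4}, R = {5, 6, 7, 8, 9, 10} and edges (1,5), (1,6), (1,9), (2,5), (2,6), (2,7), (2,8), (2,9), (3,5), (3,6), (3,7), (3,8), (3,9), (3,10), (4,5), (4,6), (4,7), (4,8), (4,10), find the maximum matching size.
4 (matching: (1,9), (2,8), (3,10), (4,7); upper bound min(|L|,|R|) = min(4,6) = 4)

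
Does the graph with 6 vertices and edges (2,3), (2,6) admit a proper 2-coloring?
Yes. Partition: {1, 2, 4, 5}, {3, 6}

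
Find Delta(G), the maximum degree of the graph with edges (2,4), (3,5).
1 (attained at vertices 2, 3, 4, 5)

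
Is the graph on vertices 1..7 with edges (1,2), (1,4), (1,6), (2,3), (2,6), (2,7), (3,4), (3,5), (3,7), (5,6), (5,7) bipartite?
No (odd cycle of length 3: 2 -> 1 -> 6 -> 2)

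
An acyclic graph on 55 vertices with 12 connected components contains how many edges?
43 (Each of the 12 component trees on V_i vertices has V_i - 1 edges; summing gives V - C = 55 - 12 = 43)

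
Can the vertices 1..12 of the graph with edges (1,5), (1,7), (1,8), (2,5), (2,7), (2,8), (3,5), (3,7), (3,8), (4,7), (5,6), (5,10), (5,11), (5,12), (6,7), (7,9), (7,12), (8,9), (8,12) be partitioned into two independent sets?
Yes. Partition: {1, 2, 3, 4, 6, 9, 10, 11, 12}, {5, 7, 8}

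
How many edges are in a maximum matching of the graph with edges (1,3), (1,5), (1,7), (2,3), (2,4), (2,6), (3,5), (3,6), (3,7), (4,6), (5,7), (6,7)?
3 (matching: (1,7), (2,6), (3,5); upper bound floor(n/2) = floor(7/2) = 3)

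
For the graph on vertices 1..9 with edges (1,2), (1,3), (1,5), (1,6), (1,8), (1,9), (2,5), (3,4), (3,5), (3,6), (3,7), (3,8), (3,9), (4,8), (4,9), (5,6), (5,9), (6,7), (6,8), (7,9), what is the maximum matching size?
4 (matching: (1,8), (2,5), (3,9), (6,7); upper bound floor(n/2) = floor(9/2) = 4)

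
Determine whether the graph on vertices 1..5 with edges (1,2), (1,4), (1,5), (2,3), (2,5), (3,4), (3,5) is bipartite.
No (odd cycle of length 3: 2 -> 1 -> 5 -> 2)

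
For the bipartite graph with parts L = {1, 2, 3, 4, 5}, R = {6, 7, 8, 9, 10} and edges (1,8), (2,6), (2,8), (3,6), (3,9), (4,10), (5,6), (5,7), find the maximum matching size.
5 (matching: (1,8), (2,6), (3,9), (4,10), (5,7); upper bound min(|L|,|R|) = min(5,5) = 5)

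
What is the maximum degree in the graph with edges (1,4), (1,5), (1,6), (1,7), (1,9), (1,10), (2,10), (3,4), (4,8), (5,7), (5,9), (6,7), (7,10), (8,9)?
6 (attained at vertex 1)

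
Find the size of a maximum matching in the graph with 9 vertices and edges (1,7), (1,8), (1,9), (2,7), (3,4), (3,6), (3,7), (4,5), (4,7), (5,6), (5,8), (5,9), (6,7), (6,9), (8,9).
4 (matching: (1,8), (3,6), (4,7), (5,9); upper bound floor(n/2) = floor(9/2) = 4)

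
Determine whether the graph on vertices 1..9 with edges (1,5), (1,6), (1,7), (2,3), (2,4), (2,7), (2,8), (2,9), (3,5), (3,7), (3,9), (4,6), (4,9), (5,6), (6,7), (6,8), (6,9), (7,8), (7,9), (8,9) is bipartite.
No (odd cycle of length 3: 7 -> 1 -> 6 -> 7)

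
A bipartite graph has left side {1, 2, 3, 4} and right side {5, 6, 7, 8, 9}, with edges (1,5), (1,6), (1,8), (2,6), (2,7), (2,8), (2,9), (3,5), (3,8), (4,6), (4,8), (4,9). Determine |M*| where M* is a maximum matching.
4 (matching: (1,6), (2,7), (3,8), (4,9); upper bound min(|L|,|R|) = min(4,5) = 4)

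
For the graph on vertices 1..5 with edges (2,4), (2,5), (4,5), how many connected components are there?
3 (components: {1}, {2, 4, 5}, {3})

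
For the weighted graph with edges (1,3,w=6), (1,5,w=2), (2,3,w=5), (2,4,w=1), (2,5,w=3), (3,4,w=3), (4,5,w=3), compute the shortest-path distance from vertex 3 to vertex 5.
6 (path: 3 -> 4 -> 5; weights 3 + 3 = 6)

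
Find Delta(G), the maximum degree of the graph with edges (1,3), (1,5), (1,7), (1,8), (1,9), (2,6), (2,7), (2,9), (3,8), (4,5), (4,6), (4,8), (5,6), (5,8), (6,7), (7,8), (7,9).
5 (attained at vertices 1, 7, 8)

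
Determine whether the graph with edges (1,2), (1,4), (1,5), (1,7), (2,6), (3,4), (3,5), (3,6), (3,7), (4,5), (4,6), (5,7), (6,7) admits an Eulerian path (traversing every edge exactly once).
Yes — and in fact it has an Eulerian circuit (the graph is connected and all 7 vertices have even degree)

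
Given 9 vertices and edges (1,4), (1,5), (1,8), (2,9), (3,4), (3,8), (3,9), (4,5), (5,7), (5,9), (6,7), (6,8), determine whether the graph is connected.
Yes (BFS from 1 visits [1, 4, 5, 8, 3, 7, 9, 6, 2] — all 9 vertices reached)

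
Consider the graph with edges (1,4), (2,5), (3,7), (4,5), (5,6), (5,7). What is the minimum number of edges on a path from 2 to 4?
2 (path: 2 -> 5 -> 4, 2 edges)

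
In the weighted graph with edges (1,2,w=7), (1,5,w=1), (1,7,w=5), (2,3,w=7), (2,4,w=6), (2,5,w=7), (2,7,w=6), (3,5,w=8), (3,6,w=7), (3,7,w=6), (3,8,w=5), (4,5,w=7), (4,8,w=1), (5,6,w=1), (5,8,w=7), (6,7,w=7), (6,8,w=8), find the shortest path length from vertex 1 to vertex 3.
9 (path: 1 -> 5 -> 3; weights 1 + 8 = 9)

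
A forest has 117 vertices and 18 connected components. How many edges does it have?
99 (Each of the 18 component trees on V_i vertices has V_i - 1 edges; summing gives V - C = 117 - 18 = 99)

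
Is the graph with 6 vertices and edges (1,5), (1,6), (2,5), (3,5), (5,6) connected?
No, it has 2 components: {1, 2, 3, 5, 6}, {4}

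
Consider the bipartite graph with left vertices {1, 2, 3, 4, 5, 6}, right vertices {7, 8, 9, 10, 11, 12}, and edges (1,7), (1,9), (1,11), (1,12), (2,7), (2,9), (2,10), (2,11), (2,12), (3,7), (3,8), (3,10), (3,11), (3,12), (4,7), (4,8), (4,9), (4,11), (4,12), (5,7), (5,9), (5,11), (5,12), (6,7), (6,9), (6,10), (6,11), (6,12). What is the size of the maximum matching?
6 (matching: (1,12), (2,11), (3,10), (4,8), (5,9), (6,7); upper bound min(|L|,|R|) = min(6,6) = 6)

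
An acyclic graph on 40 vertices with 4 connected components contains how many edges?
36 (Each of the 4 component trees on V_i vertices has V_i - 1 edges; summing gives V - C = 40 - 4 = 36)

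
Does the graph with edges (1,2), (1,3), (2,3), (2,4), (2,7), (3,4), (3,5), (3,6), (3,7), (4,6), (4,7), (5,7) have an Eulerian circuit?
Yes (the graph is connected and all 7 vertices have even degree)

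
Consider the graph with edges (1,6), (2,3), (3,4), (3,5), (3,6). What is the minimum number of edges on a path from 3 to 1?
2 (path: 3 -> 6 -> 1, 2 edges)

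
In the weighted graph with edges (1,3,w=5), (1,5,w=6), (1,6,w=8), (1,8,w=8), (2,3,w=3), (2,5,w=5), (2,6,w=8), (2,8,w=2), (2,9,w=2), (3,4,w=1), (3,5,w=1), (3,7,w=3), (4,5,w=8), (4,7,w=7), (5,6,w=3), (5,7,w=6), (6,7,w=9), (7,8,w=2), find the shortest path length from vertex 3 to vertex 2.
3 (path: 3 -> 2; weights 3 = 3)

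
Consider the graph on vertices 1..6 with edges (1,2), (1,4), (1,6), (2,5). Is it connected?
No, it has 2 components: {1, 2, 4, 5, 6}, {3}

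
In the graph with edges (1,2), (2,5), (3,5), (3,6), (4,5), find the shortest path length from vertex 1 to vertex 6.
4 (path: 1 -> 2 -> 5 -> 3 -> 6, 4 edges)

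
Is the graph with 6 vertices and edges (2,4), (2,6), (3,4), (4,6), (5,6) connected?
No, it has 2 components: {1}, {2, 3, 4, 5, 6}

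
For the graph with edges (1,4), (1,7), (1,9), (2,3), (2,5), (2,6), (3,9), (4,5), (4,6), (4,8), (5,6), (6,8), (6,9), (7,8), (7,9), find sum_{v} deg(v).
30 (handshake: sum of degrees = 2|E| = 2 x 15 = 30)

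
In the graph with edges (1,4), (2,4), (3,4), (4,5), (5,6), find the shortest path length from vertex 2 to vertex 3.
2 (path: 2 -> 4 -> 3, 2 edges)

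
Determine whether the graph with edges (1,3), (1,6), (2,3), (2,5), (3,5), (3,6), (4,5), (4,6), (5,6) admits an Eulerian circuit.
Yes (the graph is connected and all 6 vertices have even degree)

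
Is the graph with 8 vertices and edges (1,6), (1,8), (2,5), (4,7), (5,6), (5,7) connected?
No, it has 2 components: {1, 2, 4, 5, 6, 7, 8}, {3}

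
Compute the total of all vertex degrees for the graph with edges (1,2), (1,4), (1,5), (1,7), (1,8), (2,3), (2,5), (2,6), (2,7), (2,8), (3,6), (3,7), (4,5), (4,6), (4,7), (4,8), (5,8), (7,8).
36 (handshake: sum of degrees = 2|E| = 2 x 18 = 36)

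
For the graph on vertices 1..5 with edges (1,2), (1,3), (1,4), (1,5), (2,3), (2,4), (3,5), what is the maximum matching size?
2 (matching: (1,4), (3,5); upper bound floor(n/2) = floor(5/2) = 2)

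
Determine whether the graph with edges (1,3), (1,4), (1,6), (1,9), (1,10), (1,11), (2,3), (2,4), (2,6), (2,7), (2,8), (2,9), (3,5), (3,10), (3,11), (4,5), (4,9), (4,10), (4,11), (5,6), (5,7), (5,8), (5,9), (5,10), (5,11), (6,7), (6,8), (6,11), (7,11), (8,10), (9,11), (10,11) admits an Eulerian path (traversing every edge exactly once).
Yes (the graph is connected and exactly 2 vertices have odd degree: {3, 9}; any Eulerian path must start and end at those)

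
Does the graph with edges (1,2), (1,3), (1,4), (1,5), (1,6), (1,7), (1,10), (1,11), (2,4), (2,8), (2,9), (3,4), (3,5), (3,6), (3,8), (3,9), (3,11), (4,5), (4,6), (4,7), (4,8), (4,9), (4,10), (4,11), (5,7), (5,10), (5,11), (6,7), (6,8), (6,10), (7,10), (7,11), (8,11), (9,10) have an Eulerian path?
Yes (the graph is connected and exactly 2 vertices have odd degree: {3, 8}; any Eulerian path must start and end at those)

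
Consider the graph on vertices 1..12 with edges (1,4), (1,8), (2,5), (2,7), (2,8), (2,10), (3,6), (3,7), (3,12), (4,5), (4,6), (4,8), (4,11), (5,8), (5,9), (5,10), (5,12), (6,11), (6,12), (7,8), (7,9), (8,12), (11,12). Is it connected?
Yes (BFS from 1 visits [1, 4, 8, 5, 6, 11, 2, 7, 12, 9, 10, 3] — all 12 vertices reached)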